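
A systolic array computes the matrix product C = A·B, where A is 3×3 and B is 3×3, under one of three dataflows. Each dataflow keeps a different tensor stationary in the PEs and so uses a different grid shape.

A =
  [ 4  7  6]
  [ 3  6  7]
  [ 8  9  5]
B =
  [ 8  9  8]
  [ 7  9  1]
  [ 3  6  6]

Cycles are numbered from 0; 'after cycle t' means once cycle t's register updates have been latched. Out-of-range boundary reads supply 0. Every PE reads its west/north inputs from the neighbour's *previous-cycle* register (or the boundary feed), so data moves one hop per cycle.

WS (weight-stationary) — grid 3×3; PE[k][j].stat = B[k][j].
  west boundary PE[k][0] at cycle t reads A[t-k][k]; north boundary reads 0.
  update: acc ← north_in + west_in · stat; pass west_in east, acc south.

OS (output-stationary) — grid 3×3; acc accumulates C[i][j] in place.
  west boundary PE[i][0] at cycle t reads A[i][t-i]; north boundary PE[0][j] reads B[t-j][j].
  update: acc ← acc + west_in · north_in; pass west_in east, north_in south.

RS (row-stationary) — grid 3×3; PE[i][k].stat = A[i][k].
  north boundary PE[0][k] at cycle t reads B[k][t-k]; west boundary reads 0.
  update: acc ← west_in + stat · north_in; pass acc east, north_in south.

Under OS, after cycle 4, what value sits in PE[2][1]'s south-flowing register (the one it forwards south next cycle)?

Tracing OS — 3×3 array, target PE[2][1]:
  after 0 — PE[1][1] acc=0, pass-E 0, pass-S 0
  after 0 — PE[2][0] acc=0, pass-E 0, pass-S 0
  after 0 — PE[2][1] acc=0, pass-E 0, pass-S 0
  after 1 — PE[1][1] acc=0, pass-E 0, pass-S 0
  after 1 — PE[2][0] acc=0, pass-E 0, pass-S 0
  after 1 — PE[2][1] acc=0, pass-E 0, pass-S 0
  after 2 — PE[1][1] acc=27, pass-E 3, pass-S 9
  after 2 — PE[2][0] acc=64, pass-E 8, pass-S 8
  after 2 — PE[2][1] acc=0, pass-E 0, pass-S 0
  after 3 — PE[1][1] acc=81, pass-E 6, pass-S 9
  after 3 — PE[2][0] acc=127, pass-E 9, pass-S 7
  after 3 — PE[2][1] acc=72, pass-E 8, pass-S 9
  after 4 — PE[1][1] acc=123, pass-E 7, pass-S 6
  after 4 — PE[2][0] acc=142, pass-E 5, pass-S 3
  after 4 — PE[2][1] acc=153, pass-E 9, pass-S 9

register = 9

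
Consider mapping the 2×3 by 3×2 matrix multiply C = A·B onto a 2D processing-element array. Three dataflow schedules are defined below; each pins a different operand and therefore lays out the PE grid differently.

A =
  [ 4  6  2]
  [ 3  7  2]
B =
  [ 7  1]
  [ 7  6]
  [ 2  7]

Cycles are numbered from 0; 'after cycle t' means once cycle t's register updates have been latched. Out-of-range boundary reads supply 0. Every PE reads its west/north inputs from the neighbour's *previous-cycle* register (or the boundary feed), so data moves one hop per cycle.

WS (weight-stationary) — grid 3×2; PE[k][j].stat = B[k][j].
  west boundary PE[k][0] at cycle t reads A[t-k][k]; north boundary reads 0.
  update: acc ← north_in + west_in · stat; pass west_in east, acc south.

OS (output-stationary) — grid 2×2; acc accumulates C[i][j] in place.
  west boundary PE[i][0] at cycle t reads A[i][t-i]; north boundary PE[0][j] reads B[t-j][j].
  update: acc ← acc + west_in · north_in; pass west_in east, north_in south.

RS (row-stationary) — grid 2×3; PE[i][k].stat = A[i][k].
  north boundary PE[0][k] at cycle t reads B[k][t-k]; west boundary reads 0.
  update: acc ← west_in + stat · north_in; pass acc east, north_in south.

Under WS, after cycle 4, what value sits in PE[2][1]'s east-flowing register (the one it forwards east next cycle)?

WS on a 3×2 grid — tracing PE[2][1] and its feeders:
  @0  [1,1]  acc 0  |  →0  ↓0
  @0  [2,0]  acc 0  |  →0  ↓0
  @0  [2,1]  acc 0  |  →0  ↓0
  @1  [1,1]  acc 0  |  →0  ↓0
  @1  [2,0]  acc 0  |  →0  ↓0
  @1  [2,1]  acc 0  |  →0  ↓0
  @2  [1,1]  acc 40  |  →6  ↓40
  @2  [2,0]  acc 74  |  →2  ↓74
  @2  [2,1]  acc 0  |  →0  ↓0
  @3  [1,1]  acc 45  |  →7  ↓45
  @3  [2,0]  acc 74  |  →2  ↓74
  @3  [2,1]  acc 54  |  →2  ↓54
  @4  [1,1]  acc 0  |  →0  ↓0
  @4  [2,0]  acc 0  |  →0  ↓0
  @4  [2,1]  acc 59  |  →2  ↓59

register = 2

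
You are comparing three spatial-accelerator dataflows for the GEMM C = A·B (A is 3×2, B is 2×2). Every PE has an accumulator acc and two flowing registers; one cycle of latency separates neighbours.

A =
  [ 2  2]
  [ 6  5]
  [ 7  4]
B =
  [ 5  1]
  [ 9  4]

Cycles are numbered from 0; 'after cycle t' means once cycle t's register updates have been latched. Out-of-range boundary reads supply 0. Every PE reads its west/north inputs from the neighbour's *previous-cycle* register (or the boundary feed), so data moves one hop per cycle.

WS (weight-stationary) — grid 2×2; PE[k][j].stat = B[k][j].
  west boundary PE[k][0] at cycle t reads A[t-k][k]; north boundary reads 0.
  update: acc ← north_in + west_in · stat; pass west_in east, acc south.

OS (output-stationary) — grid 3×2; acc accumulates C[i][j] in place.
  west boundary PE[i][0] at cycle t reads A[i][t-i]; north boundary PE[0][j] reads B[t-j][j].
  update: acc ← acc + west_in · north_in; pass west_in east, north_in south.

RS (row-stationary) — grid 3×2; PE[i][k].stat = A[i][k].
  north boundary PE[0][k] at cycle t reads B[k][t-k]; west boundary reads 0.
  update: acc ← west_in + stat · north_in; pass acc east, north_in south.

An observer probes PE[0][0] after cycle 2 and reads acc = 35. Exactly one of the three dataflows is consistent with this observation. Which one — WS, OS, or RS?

Under WS (2×2), PE[0][0]:
  [0] (0,0) acc=10 (h:2 v:10)
  [1] (0,0) acc=30 (h:6 v:30)
  [2] (0,0) acc=35 (h:7 v:35)
Under OS (3×2), PE[0][0]:
  [0] (0,0) acc=10 (h:2 v:5)
  [1] (0,0) acc=28 (h:2 v:9)
  [2] (0,0) acc=28 (h:0 v:0)
Under RS (3×2), PE[0][0]:
  [0] (0,0) acc=10 (h:10 v:5)
  [1] (0,0) acc=2 (h:2 v:1)
  [2] (0,0) acc=0 (h:0 v:0)

dataflow = WS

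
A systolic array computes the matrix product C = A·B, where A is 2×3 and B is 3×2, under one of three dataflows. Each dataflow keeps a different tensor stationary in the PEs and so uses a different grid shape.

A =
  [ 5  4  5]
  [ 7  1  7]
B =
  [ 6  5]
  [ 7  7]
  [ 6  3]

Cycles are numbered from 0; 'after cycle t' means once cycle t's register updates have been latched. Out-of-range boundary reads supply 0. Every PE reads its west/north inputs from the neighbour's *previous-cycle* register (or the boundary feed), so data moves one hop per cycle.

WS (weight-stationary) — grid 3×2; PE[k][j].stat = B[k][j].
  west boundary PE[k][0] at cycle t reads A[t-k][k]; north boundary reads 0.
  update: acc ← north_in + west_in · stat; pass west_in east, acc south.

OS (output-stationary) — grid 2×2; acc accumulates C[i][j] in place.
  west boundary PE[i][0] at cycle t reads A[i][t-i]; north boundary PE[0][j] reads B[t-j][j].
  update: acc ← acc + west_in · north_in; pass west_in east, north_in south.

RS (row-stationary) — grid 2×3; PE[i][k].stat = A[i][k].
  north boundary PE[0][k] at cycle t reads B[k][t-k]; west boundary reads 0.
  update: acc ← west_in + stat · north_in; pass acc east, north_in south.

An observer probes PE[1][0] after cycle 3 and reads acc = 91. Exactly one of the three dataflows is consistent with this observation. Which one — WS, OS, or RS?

WS [3×2] PE[1][0] across cycles:
  cycle 0: PE[1][0] → acc 0, east 0, south 0
  cycle 1: PE[1][0] → acc 58, east 4, south 58
  cycle 2: PE[1][0] → acc 49, east 1, south 49
  cycle 3: PE[1][0] → acc 0, east 0, south 0
OS [2×2] PE[1][0] across cycles:
  cycle 0: PE[1][0] → acc 0, east 0, south 0
  cycle 1: PE[1][0] → acc 42, east 7, south 6
  cycle 2: PE[1][0] → acc 49, east 1, south 7
  cycle 3: PE[1][0] → acc 91, east 7, south 6
RS [2×3] PE[1][0] across cycles:
  cycle 0: PE[1][0] → acc 0, east 0, south 0
  cycle 1: PE[1][0] → acc 42, east 42, south 6
  cycle 2: PE[1][0] → acc 35, east 35, south 5
  cycle 3: PE[1][0] → acc 0, east 0, south 0

dataflow = OS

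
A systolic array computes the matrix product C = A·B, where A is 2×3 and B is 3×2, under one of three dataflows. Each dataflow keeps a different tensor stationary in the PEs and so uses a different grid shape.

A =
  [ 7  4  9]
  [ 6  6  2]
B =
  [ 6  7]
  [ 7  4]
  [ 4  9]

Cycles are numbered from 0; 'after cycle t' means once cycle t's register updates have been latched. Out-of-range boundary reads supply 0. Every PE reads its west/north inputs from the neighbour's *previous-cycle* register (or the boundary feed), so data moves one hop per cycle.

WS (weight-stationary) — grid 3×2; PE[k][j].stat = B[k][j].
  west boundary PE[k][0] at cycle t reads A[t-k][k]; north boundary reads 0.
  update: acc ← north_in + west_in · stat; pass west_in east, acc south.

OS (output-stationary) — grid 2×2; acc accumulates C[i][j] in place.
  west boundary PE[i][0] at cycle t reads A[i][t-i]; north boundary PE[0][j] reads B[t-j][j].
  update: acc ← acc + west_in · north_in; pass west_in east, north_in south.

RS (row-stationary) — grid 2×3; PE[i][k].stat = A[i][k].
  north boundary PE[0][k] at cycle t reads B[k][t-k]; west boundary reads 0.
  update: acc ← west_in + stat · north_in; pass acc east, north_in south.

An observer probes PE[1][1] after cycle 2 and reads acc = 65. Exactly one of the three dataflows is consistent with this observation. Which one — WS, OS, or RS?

dataflow = WS

— WS: 3×2; PE[1][1] trace:
  cycle 0: PE[1][1] → acc 0, east 0, south 0
  cycle 1: PE[1][1] → acc 0, east 0, south 0
  cycle 2: PE[1][1] → acc 65, east 4, south 65
— OS: 2×2; PE[1][1] trace:
  cycle 0: PE[1][1] → acc 0, east 0, south 0
  cycle 1: PE[1][1] → acc 0, east 0, south 0
  cycle 2: PE[1][1] → acc 42, east 6, south 7
— RS: 2×3; PE[1][1] trace:
  cycle 0: PE[1][1] → acc 0, east 0, south 0
  cycle 1: PE[1][1] → acc 0, east 0, south 0
  cycle 2: PE[1][1] → acc 78, east 78, south 7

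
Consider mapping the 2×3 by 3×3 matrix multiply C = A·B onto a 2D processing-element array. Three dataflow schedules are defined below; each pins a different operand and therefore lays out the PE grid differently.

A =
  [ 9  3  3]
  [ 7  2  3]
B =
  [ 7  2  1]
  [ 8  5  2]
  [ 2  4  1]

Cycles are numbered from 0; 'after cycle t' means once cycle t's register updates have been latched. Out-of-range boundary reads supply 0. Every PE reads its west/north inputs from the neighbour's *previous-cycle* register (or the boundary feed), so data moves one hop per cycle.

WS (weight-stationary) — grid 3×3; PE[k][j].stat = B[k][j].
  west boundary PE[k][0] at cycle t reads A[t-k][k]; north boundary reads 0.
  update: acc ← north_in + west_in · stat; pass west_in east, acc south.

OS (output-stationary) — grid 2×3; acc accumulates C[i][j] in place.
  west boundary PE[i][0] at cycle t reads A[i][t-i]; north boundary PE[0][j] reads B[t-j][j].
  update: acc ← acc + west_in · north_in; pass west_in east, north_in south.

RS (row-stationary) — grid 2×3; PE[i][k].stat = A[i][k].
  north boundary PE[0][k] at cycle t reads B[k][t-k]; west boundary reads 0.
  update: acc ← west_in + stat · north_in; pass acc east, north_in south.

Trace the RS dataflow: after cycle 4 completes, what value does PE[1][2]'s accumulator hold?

Tracing RS — 2×3 array, target PE[1][2]:
  after 0 — PE[0][2] acc=0, pass-E 0, pass-S 0
  after 0 — PE[1][1] acc=0, pass-E 0, pass-S 0
  after 0 — PE[1][2] acc=0, pass-E 0, pass-S 0
  after 1 — PE[0][2] acc=0, pass-E 0, pass-S 0
  after 1 — PE[1][1] acc=0, pass-E 0, pass-S 0
  after 1 — PE[1][2] acc=0, pass-E 0, pass-S 0
  after 2 — PE[0][2] acc=93, pass-E 93, pass-S 2
  after 2 — PE[1][1] acc=65, pass-E 65, pass-S 8
  after 2 — PE[1][2] acc=0, pass-E 0, pass-S 0
  after 3 — PE[0][2] acc=45, pass-E 45, pass-S 4
  after 3 — PE[1][1] acc=24, pass-E 24, pass-S 5
  after 3 — PE[1][2] acc=71, pass-E 71, pass-S 2
  after 4 — PE[0][2] acc=18, pass-E 18, pass-S 1
  after 4 — PE[1][1] acc=11, pass-E 11, pass-S 2
  after 4 — PE[1][2] acc=36, pass-E 36, pass-S 4

PE[1][2].acc = 36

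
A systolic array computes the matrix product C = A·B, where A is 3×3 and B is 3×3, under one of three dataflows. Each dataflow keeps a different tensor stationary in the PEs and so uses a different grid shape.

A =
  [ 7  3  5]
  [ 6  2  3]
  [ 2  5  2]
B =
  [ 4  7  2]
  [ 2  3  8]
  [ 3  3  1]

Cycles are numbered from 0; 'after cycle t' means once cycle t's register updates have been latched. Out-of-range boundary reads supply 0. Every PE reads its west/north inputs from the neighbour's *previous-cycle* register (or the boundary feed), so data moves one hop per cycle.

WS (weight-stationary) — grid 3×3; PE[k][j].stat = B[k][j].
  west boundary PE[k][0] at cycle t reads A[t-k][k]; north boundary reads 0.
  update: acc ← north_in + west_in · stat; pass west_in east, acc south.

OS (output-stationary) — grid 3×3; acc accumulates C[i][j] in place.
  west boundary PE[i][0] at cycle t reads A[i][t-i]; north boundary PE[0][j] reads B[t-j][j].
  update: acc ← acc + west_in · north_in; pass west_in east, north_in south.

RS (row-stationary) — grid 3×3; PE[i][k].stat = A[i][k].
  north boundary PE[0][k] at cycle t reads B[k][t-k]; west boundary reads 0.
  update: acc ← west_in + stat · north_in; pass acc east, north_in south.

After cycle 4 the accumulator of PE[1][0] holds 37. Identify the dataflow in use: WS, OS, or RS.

WS [3×3] PE[1][0] across cycles:
  [0] (1,0) acc=0 (h:0 v:0)
  [1] (1,0) acc=34 (h:3 v:34)
  [2] (1,0) acc=28 (h:2 v:28)
  [3] (1,0) acc=18 (h:5 v:18)
  [4] (1,0) acc=0 (h:0 v:0)
OS [3×3] PE[1][0] across cycles:
  [0] (1,0) acc=0 (h:0 v:0)
  [1] (1,0) acc=24 (h:6 v:4)
  [2] (1,0) acc=28 (h:2 v:2)
  [3] (1,0) acc=37 (h:3 v:3)
  [4] (1,0) acc=37 (h:0 v:0)
RS [3×3] PE[1][0] across cycles:
  [0] (1,0) acc=0 (h:0 v:0)
  [1] (1,0) acc=24 (h:24 v:4)
  [2] (1,0) acc=42 (h:42 v:7)
  [3] (1,0) acc=12 (h:12 v:2)
  [4] (1,0) acc=0 (h:0 v:0)

dataflow = OS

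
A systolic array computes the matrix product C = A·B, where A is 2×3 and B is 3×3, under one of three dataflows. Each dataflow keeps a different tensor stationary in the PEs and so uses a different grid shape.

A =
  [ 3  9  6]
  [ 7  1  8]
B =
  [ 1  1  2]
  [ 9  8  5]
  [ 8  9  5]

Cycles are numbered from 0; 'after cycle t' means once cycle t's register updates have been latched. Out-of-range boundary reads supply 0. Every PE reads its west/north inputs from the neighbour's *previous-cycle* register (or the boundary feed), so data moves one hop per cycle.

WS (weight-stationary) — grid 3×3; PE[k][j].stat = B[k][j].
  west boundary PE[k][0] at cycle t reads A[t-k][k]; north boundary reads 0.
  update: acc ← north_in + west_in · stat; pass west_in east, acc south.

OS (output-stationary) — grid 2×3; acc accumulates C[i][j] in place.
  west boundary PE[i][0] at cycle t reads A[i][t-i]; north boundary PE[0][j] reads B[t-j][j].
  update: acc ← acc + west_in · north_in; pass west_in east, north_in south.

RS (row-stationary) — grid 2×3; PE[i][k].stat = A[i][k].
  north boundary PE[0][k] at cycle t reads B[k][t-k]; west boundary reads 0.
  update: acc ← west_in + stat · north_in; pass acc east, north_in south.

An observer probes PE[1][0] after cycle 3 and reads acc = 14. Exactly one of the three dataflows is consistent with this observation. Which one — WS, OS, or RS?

dataflow = RS

WS [3×3] PE[1][0] across cycles:
  @0  [1,0]  acc 0  |  →0  ↓0
  @1  [1,0]  acc 84  |  →9  ↓84
  @2  [1,0]  acc 16  |  →1  ↓16
  @3  [1,0]  acc 0  |  →0  ↓0
OS [2×3] PE[1][0] across cycles:
  @0  [1,0]  acc 0  |  →0  ↓0
  @1  [1,0]  acc 7  |  →7  ↓1
  @2  [1,0]  acc 16  |  →1  ↓9
  @3  [1,0]  acc 80  |  →8  ↓8
RS [2×3] PE[1][0] across cycles:
  @0  [1,0]  acc 0  |  →0  ↓0
  @1  [1,0]  acc 7  |  →7  ↓1
  @2  [1,0]  acc 7  |  →7  ↓1
  @3  [1,0]  acc 14  |  →14  ↓2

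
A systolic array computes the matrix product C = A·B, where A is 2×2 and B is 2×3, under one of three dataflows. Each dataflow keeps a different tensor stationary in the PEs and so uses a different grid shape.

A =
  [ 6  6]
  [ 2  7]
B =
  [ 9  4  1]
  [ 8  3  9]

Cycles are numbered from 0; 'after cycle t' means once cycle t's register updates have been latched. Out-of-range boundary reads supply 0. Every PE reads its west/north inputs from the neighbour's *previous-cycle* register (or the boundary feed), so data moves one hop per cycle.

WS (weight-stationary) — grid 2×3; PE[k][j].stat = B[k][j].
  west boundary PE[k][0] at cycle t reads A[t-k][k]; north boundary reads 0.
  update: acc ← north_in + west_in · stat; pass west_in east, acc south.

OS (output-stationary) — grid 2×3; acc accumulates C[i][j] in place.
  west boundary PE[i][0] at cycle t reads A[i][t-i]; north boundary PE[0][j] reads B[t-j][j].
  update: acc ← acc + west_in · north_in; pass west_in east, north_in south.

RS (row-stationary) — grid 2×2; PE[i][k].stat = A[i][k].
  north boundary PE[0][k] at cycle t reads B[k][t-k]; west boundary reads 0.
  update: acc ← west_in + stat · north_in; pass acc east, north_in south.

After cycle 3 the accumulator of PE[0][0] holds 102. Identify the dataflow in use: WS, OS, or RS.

WS (2×3 grid), PE[0][0]:
  0: (0,0).acc=54  regs=<6,54>
  1: (0,0).acc=18  regs=<2,18>
  2: (0,0).acc=0  regs=<0,0>
  3: (0,0).acc=0  regs=<0,0>
OS (2×3 grid), PE[0][0]:
  0: (0,0).acc=54  regs=<6,9>
  1: (0,0).acc=102  regs=<6,8>
  2: (0,0).acc=102  regs=<0,0>
  3: (0,0).acc=102  regs=<0,0>
RS (2×2 grid), PE[0][0]:
  0: (0,0).acc=54  regs=<54,9>
  1: (0,0).acc=24  regs=<24,4>
  2: (0,0).acc=6  regs=<6,1>
  3: (0,0).acc=0  regs=<0,0>

dataflow = OS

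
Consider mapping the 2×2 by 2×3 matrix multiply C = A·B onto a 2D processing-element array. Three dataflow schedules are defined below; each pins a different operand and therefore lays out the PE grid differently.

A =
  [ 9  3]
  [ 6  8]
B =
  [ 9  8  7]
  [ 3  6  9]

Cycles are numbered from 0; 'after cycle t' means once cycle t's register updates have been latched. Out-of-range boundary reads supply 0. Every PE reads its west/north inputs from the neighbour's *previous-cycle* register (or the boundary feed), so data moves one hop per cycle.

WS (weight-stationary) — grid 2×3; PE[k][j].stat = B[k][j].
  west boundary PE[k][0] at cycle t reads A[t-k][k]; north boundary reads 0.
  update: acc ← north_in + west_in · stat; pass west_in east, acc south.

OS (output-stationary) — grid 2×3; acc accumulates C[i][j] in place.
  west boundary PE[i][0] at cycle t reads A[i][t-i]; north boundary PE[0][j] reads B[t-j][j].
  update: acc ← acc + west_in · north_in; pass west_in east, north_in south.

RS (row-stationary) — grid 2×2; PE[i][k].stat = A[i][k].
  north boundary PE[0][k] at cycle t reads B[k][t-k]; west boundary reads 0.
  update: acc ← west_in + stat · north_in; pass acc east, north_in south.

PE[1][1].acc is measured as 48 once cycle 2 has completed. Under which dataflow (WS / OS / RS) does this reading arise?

WS [2×3] PE[1][1] across cycles:
  [0] (1,1) acc=0 (h:0 v:0)
  [1] (1,1) acc=0 (h:0 v:0)
  [2] (1,1) acc=90 (h:3 v:90)
OS [2×3] PE[1][1] across cycles:
  [0] (1,1) acc=0 (h:0 v:0)
  [1] (1,1) acc=0 (h:0 v:0)
  [2] (1,1) acc=48 (h:6 v:8)
RS [2×2] PE[1][1] across cycles:
  [0] (1,1) acc=0 (h:0 v:0)
  [1] (1,1) acc=0 (h:0 v:0)
  [2] (1,1) acc=78 (h:78 v:3)

dataflow = OS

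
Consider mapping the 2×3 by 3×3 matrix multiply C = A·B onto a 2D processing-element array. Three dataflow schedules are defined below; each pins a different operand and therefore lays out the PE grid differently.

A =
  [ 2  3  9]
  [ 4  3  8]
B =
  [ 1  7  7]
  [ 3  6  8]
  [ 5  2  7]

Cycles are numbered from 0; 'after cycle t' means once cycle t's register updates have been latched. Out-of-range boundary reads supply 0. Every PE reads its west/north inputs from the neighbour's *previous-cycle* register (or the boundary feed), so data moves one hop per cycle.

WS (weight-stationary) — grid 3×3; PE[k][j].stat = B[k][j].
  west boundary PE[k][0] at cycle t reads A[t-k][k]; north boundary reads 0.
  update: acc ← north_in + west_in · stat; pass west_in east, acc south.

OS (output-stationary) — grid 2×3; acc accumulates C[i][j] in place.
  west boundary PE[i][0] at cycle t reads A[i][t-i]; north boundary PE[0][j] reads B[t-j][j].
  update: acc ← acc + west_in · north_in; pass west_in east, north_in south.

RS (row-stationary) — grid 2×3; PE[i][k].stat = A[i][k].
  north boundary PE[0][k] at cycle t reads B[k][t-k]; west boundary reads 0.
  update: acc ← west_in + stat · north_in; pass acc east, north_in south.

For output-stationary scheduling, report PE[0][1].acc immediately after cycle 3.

PE[0][1].acc = 50

OS (2×3). Following PE[0][1] plus its west/north inputs:
  t=0 PE[0][0]: acc=2 h=2 v=1
  t=0 PE[0][1]: acc=0 h=0 v=0
  t=1 PE[0][0]: acc=11 h=3 v=3
  t=1 PE[0][1]: acc=14 h=2 v=7
  t=2 PE[0][0]: acc=56 h=9 v=5
  t=2 PE[0][1]: acc=32 h=3 v=6
  t=3 PE[0][0]: acc=56 h=0 v=0
  t=3 PE[0][1]: acc=50 h=9 v=2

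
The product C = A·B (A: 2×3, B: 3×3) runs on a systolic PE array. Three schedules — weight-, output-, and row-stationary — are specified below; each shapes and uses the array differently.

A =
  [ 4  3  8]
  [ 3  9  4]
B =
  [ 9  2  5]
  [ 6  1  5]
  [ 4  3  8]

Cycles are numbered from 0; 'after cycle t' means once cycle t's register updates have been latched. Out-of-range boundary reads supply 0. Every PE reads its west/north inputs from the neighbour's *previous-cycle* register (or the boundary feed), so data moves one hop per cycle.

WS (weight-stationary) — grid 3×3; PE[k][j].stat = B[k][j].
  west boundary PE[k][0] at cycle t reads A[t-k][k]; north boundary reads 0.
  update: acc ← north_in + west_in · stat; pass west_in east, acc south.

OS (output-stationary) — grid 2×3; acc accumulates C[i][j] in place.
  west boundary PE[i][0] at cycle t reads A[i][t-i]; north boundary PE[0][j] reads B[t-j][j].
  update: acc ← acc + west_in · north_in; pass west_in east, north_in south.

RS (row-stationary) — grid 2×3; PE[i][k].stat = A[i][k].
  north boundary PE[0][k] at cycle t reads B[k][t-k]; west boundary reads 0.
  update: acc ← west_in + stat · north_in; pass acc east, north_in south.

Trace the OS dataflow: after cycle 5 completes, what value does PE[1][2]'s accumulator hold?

PE[1][2].acc = 92

OS (2×3). Following PE[1][2] plus its west/north inputs:
  0: (0,2).acc=0  regs=<0,0>
  0: (1,1).acc=0  regs=<0,0>
  0: (1,2).acc=0  regs=<0,0>
  1: (0,2).acc=0  regs=<0,0>
  1: (1,1).acc=0  regs=<0,0>
  1: (1,2).acc=0  regs=<0,0>
  2: (0,2).acc=20  regs=<4,5>
  2: (1,1).acc=6  regs=<3,2>
  2: (1,2).acc=0  regs=<0,0>
  3: (0,2).acc=35  regs=<3,5>
  3: (1,1).acc=15  regs=<9,1>
  3: (1,2).acc=15  regs=<3,5>
  4: (0,2).acc=99  regs=<8,8>
  4: (1,1).acc=27  regs=<4,3>
  4: (1,2).acc=60  regs=<9,5>
  5: (0,2).acc=99  regs=<0,0>
  5: (1,1).acc=27  regs=<0,0>
  5: (1,2).acc=92  regs=<4,8>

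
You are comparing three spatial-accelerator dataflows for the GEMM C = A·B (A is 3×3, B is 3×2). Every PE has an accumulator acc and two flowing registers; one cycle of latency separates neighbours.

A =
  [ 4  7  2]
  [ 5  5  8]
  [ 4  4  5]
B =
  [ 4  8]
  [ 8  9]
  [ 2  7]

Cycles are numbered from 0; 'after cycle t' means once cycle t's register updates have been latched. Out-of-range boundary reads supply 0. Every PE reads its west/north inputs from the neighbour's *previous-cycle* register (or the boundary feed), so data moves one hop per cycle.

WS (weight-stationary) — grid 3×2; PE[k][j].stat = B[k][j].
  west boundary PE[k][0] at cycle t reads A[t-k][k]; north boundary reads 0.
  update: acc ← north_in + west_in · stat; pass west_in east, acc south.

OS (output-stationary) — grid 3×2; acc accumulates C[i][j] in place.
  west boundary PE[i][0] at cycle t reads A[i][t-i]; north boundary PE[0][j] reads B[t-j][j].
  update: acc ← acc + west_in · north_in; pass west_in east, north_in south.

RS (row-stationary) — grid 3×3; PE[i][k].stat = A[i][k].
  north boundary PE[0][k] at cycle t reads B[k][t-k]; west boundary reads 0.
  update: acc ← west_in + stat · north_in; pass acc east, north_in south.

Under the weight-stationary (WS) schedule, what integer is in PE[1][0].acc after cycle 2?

PE[1][0].acc = 60

WS on a 3×2 grid — tracing PE[1][0] and its feeders:
  step 0 · PE0,0: acc=16; fwd→4 fwd↓16
  step 0 · PE1,0: acc=0; fwd→0 fwd↓0
  step 1 · PE0,0: acc=20; fwd→5 fwd↓20
  step 1 · PE1,0: acc=72; fwd→7 fwd↓72
  step 2 · PE0,0: acc=16; fwd→4 fwd↓16
  step 2 · PE1,0: acc=60; fwd→5 fwd↓60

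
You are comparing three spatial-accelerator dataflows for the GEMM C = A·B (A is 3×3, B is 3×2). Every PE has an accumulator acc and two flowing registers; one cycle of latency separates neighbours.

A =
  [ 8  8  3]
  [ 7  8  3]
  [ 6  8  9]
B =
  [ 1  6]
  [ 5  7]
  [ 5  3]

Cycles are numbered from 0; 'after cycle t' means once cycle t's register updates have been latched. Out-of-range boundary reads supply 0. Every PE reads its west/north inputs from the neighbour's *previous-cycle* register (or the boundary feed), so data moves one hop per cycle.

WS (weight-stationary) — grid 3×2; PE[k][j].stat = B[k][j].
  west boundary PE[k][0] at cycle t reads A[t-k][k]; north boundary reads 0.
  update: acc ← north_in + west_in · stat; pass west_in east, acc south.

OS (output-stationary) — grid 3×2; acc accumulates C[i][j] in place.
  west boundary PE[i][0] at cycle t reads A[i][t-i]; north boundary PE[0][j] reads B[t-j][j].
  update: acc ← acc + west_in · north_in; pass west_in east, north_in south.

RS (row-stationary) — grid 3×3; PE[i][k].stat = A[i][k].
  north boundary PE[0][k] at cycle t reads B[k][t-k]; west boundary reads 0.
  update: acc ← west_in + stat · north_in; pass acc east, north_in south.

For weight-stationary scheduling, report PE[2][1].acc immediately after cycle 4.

PE[2][1].acc = 107

WS (3×2). Following PE[2][1] plus its west/north inputs:
  cycle 0: PE[1][1] → acc 0, east 0, south 0
  cycle 0: PE[2][0] → acc 0, east 0, south 0
  cycle 0: PE[2][1] → acc 0, east 0, south 0
  cycle 1: PE[1][1] → acc 0, east 0, south 0
  cycle 1: PE[2][0] → acc 0, east 0, south 0
  cycle 1: PE[2][1] → acc 0, east 0, south 0
  cycle 2: PE[1][1] → acc 104, east 8, south 104
  cycle 2: PE[2][0] → acc 63, east 3, south 63
  cycle 2: PE[2][1] → acc 0, east 0, south 0
  cycle 3: PE[1][1] → acc 98, east 8, south 98
  cycle 3: PE[2][0] → acc 62, east 3, south 62
  cycle 3: PE[2][1] → acc 113, east 3, south 113
  cycle 4: PE[1][1] → acc 92, east 8, south 92
  cycle 4: PE[2][0] → acc 91, east 9, south 91
  cycle 4: PE[2][1] → acc 107, east 3, south 107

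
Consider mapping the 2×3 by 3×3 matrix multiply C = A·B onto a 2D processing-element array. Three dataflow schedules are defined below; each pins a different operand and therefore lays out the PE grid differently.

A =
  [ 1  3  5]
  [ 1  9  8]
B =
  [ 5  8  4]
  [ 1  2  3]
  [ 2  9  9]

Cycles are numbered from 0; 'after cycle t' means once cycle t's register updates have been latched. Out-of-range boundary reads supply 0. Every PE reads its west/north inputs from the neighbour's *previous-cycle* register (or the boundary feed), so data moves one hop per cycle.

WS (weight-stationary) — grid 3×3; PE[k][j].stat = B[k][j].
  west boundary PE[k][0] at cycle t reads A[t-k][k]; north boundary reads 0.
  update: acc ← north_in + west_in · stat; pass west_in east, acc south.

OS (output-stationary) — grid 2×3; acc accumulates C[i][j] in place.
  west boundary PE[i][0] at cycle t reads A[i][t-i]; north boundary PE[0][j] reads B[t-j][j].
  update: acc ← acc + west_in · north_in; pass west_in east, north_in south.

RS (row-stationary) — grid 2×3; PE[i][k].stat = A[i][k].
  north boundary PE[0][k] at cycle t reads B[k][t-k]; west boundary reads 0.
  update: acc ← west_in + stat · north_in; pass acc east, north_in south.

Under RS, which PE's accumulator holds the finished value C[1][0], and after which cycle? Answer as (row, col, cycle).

(row, col, cycle) = (1, 2, 3)

RS: C[1][0] accumulates in PE[1][2]:
  0: (1,2).acc=0  regs=<0,0>
  1: (1,2).acc=0  regs=<0,0>
  2: (1,2).acc=0  regs=<0,0>
  3: (1,2).acc=30  regs=<30,2>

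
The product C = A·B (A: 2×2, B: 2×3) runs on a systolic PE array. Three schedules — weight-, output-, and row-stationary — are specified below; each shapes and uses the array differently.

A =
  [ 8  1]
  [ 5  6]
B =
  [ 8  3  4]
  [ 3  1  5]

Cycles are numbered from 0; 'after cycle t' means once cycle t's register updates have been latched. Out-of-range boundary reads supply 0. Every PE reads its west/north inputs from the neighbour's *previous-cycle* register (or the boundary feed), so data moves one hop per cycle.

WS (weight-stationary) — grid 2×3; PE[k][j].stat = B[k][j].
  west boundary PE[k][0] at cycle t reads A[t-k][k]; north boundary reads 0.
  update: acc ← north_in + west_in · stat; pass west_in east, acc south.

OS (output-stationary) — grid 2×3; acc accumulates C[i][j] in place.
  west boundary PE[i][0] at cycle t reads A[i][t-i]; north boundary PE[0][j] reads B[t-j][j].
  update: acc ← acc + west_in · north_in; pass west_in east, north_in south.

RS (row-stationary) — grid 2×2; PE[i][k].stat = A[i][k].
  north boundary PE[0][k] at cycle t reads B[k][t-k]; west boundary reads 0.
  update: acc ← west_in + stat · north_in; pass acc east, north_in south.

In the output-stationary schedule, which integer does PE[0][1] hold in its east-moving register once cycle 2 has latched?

OS on a 2×3 grid — tracing PE[0][1] and its feeders:
  c0 r0c0: 64 / 8 / 8
  c0 r0c1: 0 / 0 / 0
  c1 r0c0: 67 / 1 / 3
  c1 r0c1: 24 / 8 / 3
  c2 r0c0: 67 / 0 / 0
  c2 r0c1: 25 / 1 / 1

register = 1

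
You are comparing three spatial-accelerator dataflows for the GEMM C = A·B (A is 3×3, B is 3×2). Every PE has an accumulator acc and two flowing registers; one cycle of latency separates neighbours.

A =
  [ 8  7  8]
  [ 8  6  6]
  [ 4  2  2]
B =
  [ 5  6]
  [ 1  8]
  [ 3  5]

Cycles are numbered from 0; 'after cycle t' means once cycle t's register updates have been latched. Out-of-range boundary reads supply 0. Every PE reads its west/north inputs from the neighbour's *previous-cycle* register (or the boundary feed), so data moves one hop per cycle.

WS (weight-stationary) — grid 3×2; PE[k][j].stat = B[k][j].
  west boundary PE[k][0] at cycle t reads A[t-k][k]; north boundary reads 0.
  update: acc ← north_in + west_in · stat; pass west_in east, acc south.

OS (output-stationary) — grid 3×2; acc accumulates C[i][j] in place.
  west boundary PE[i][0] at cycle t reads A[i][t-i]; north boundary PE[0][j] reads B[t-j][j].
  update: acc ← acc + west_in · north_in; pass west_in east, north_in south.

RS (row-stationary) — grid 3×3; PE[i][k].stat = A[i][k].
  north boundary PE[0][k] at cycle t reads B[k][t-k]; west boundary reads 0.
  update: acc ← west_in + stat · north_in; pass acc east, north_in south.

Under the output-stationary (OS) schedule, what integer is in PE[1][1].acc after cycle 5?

PE[1][1].acc = 126

OS on a 3×2 grid — tracing PE[1][1] and its feeders:
  c0 r0c1: 0 / 0 / 0
  c0 r1c0: 0 / 0 / 0
  c0 r1c1: 0 / 0 / 0
  c1 r0c1: 48 / 8 / 6
  c1 r1c0: 40 / 8 / 5
  c1 r1c1: 0 / 0 / 0
  c2 r0c1: 104 / 7 / 8
  c2 r1c0: 46 / 6 / 1
  c2 r1c1: 48 / 8 / 6
  c3 r0c1: 144 / 8 / 5
  c3 r1c0: 64 / 6 / 3
  c3 r1c1: 96 / 6 / 8
  c4 r0c1: 144 / 0 / 0
  c4 r1c0: 64 / 0 / 0
  c4 r1c1: 126 / 6 / 5
  c5 r0c1: 144 / 0 / 0
  c5 r1c0: 64 / 0 / 0
  c5 r1c1: 126 / 0 / 0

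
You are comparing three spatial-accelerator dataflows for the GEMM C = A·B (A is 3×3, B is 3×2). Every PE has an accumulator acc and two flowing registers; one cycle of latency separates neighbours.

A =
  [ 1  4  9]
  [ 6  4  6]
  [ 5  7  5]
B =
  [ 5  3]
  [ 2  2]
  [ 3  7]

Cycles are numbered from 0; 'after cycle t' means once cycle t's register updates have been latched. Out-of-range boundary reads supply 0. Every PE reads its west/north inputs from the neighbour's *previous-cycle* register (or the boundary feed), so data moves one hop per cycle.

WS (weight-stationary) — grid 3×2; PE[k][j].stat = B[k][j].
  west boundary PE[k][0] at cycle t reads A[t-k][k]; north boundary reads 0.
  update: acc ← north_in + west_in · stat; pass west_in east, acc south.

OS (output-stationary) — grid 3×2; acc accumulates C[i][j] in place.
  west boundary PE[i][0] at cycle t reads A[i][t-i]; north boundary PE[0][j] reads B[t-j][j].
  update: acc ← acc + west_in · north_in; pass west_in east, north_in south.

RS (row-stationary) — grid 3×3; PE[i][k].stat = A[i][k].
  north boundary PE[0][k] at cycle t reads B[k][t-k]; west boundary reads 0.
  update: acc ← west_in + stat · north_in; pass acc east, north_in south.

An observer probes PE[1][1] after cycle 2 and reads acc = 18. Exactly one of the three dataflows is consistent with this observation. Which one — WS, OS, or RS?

dataflow = OS

— WS: 3×2; PE[1][1] trace:
  after 0 — PE[1][1] acc=0, pass-E 0, pass-S 0
  after 1 — PE[1][1] acc=0, pass-E 0, pass-S 0
  after 2 — PE[1][1] acc=11, pass-E 4, pass-S 11
— OS: 3×2; PE[1][1] trace:
  after 0 — PE[1][1] acc=0, pass-E 0, pass-S 0
  after 1 — PE[1][1] acc=0, pass-E 0, pass-S 0
  after 2 — PE[1][1] acc=18, pass-E 6, pass-S 3
— RS: 3×3; PE[1][1] trace:
  after 0 — PE[1][1] acc=0, pass-E 0, pass-S 0
  after 1 — PE[1][1] acc=0, pass-E 0, pass-S 0
  after 2 — PE[1][1] acc=38, pass-E 38, pass-S 2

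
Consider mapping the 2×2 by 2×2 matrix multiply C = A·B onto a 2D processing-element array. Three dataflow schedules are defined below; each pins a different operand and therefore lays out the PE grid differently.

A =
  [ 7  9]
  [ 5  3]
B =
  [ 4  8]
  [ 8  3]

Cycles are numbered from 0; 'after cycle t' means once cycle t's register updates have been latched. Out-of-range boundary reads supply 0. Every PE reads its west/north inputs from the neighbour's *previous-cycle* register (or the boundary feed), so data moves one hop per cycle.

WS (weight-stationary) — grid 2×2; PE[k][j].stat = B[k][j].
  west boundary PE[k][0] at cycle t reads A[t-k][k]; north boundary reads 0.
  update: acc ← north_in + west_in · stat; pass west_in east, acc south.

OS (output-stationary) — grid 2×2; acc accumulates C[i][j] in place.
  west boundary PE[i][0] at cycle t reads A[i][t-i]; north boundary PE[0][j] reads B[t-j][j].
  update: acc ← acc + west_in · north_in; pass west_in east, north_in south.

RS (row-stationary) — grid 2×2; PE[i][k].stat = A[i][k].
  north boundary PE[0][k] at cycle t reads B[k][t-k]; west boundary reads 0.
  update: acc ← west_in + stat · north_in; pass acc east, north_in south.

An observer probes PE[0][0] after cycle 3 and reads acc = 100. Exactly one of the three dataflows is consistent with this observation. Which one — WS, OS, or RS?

dataflow = OS

WS (2×2 grid), PE[0][0]:
  [0] (0,0) acc=28 (h:7 v:28)
  [1] (0,0) acc=20 (h:5 v:20)
  [2] (0,0) acc=0 (h:0 v:0)
  [3] (0,0) acc=0 (h:0 v:0)
OS (2×2 grid), PE[0][0]:
  [0] (0,0) acc=28 (h:7 v:4)
  [1] (0,0) acc=100 (h:9 v:8)
  [2] (0,0) acc=100 (h:0 v:0)
  [3] (0,0) acc=100 (h:0 v:0)
RS (2×2 grid), PE[0][0]:
  [0] (0,0) acc=28 (h:28 v:4)
  [1] (0,0) acc=56 (h:56 v:8)
  [2] (0,0) acc=0 (h:0 v:0)
  [3] (0,0) acc=0 (h:0 v:0)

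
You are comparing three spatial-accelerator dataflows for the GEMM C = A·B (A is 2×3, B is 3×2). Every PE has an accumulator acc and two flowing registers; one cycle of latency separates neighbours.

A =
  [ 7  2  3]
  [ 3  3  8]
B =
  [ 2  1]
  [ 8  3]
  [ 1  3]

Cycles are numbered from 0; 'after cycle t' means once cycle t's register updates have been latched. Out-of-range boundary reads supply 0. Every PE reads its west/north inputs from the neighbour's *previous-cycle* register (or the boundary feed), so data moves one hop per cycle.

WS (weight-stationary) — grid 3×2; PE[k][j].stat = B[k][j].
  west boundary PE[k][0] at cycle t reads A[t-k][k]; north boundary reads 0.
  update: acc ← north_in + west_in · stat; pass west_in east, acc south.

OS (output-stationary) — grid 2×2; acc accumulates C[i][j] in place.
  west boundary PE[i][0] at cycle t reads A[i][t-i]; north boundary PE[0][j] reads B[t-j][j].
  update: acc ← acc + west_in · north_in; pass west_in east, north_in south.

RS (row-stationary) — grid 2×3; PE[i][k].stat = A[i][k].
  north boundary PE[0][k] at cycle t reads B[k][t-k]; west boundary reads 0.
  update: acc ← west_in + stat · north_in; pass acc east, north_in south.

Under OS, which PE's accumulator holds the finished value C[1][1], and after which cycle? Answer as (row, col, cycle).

(row, col, cycle) = (1, 1, 4)

OS — PE[1][1] is where C[1][1] collects:
  cycle 0: PE[1][1] → acc 0, east 0, south 0
  cycle 1: PE[1][1] → acc 0, east 0, south 0
  cycle 2: PE[1][1] → acc 3, east 3, south 1
  cycle 3: PE[1][1] → acc 12, east 3, south 3
  cycle 4: PE[1][1] → acc 36, east 8, south 3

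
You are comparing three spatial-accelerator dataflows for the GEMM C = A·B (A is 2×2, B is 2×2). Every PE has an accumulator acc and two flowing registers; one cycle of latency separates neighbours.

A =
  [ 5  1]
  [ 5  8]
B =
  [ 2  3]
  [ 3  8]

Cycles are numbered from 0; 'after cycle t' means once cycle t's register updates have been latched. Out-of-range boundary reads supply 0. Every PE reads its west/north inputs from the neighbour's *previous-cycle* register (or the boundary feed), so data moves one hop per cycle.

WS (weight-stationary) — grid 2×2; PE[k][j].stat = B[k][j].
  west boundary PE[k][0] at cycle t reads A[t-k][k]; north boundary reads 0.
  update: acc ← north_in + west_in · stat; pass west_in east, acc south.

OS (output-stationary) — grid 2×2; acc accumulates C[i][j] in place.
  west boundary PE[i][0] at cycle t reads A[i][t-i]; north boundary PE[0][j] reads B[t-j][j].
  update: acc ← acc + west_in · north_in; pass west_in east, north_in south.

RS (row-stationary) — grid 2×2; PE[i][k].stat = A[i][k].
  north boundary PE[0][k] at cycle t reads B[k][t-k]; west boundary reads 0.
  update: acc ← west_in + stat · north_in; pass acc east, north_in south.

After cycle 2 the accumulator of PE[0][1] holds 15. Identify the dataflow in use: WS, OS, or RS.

dataflow = WS

— WS: 2×2; PE[0][1] trace:
  cycle 0: PE[0][1] → acc 0, east 0, south 0
  cycle 1: PE[0][1] → acc 15, east 5, south 15
  cycle 2: PE[0][1] → acc 15, east 5, south 15
— OS: 2×2; PE[0][1] trace:
  cycle 0: PE[0][1] → acc 0, east 0, south 0
  cycle 1: PE[0][1] → acc 15, east 5, south 3
  cycle 2: PE[0][1] → acc 23, east 1, south 8
— RS: 2×2; PE[0][1] trace:
  cycle 0: PE[0][1] → acc 0, east 0, south 0
  cycle 1: PE[0][1] → acc 13, east 13, south 3
  cycle 2: PE[0][1] → acc 23, east 23, south 8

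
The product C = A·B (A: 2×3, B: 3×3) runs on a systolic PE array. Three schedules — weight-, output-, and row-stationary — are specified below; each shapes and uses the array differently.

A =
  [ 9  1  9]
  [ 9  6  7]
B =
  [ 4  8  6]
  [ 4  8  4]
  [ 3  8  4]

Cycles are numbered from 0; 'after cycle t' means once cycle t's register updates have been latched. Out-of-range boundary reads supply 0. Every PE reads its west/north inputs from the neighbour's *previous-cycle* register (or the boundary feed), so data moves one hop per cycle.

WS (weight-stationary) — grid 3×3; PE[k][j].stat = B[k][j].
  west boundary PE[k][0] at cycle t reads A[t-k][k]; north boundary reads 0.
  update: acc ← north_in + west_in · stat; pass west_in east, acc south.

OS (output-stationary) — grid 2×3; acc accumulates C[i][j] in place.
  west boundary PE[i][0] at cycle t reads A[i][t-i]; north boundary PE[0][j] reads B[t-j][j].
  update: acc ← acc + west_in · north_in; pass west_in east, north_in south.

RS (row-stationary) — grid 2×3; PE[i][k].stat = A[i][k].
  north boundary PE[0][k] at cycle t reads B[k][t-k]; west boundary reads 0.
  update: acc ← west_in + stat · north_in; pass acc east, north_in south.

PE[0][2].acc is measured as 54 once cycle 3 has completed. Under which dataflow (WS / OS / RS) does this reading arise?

WS (3×3 grid), PE[0][2]:
  after 0 — PE[0][2] acc=0, pass-E 0, pass-S 0
  after 1 — PE[0][2] acc=0, pass-E 0, pass-S 0
  after 2 — PE[0][2] acc=54, pass-E 9, pass-S 54
  after 3 — PE[0][2] acc=54, pass-E 9, pass-S 54
OS (2×3 grid), PE[0][2]:
  after 0 — PE[0][2] acc=0, pass-E 0, pass-S 0
  after 1 — PE[0][2] acc=0, pass-E 0, pass-S 0
  after 2 — PE[0][2] acc=54, pass-E 9, pass-S 6
  after 3 — PE[0][2] acc=58, pass-E 1, pass-S 4
RS (2×3 grid), PE[0][2]:
  after 0 — PE[0][2] acc=0, pass-E 0, pass-S 0
  after 1 — PE[0][2] acc=0, pass-E 0, pass-S 0
  after 2 — PE[0][2] acc=67, pass-E 67, pass-S 3
  after 3 — PE[0][2] acc=152, pass-E 152, pass-S 8

dataflow = WS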